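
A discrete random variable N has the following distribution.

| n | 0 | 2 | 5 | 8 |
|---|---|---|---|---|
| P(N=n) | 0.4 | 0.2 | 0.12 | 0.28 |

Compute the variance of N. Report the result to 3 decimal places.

11.222

E[N] = (0)(0.4) + (2)(0.2) + (5)(0.12) + (8)(0.28) = 3.24
E[N²] = (0)²(0.4) + (2)²(0.2) + (5)²(0.12) + (8)²(0.28) = 21.72
var(N) = E[N²] − (E[N])² = 21.72 − (3.24)² = 11.2224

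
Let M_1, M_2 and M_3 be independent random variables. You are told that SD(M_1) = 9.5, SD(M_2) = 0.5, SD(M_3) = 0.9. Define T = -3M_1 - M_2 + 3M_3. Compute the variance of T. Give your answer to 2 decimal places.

819.79

Var(M_1) = 90.25, Var(M_2) = 0.25, Var(M_3) = 0.81
By independence, Var(T) = (-3)²Var(M_1) + (-1)²Var(M_2) + (3)²Var(M_3)
= (-3)²·90.25 + (-1)²·0.25 + (3)²·0.81 = 819.79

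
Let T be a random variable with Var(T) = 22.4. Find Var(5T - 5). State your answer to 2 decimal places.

Var(5T - 5) = (5)²·Var(T) = 25·22.4 = 560

560.00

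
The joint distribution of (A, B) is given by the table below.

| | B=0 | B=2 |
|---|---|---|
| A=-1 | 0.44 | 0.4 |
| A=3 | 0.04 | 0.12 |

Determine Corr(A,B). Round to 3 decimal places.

0.201

E[A] = -0.36,  E[B] = 1.04
E[AB] = -0.08
Cov(A,B) = E[AB] − E[A]E[B] = -0.08 − (-0.36)(1.04) = 0.2944
var(A) = 2.1504,  var(B) = 0.9984
ρ = 0.2944 / √(2.1504·0.9984) ≈ 0.201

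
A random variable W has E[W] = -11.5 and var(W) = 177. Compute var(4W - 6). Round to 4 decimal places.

var(4W - 6) = (4)²·var(W) = 16·177 = 2832

2832.0000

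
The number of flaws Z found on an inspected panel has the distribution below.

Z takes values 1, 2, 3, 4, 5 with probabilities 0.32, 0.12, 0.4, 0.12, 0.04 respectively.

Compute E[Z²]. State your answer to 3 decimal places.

7.320

E[Z²] = (1)²(0.32) + (2)²(0.12) + (3)²(0.4) + (4)²(0.12) + (5)²(0.04) = 7.32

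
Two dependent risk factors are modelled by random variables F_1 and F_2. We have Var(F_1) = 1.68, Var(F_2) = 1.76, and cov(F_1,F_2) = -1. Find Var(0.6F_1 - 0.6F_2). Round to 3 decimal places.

1.958

Var(0.6F_1 - 0.6F_2) = (0.6)²·Var(F_1) + (-0.6)²·Var(F_2) + 2·(0.6)·(-0.6)·cov(F_1,F_2)
= 0.36·1.68 + 0.36·1.76 + -0.72·-1 = 1.9584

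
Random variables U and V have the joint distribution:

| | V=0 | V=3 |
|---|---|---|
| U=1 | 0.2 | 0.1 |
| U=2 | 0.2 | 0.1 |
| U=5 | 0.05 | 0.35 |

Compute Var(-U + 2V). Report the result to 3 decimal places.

E[U] = 2.9,  E[V] = 1.65,  E[UV] = 6.15
Var(U) = 11.5 − (2.9)² = 3.09;  Var(V) = 4.95 − (1.65)² = 2.2275
Cov(U,V) = 6.15 − (2.9)(1.65) = 1.365
Var(-U + 2V) = (-1)²·3.09 + (2)²·2.2275 + 2·(-1)·(2)·1.365 = 6.54

6.540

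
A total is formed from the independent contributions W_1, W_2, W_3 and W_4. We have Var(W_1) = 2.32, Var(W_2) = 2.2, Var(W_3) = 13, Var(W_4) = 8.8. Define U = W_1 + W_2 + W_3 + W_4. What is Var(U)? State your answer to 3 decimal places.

26.320

By independence, Var(U) = (1)²Var(W_1) + (1)²Var(W_2) + (1)²Var(W_3) + (1)²Var(W_4)
= (1)²·2.32 + (1)²·2.2 + (1)²·13 + (1)²·8.8 = 26.32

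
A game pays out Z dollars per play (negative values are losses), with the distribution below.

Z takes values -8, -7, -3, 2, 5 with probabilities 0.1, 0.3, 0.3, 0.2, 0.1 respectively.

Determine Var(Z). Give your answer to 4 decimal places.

E[Z] = (-8)(0.1) + (-7)(0.3) + (-3)(0.3) + (2)(0.2) + (5)(0.1) = -2.9
E[Z²] = (-8)²(0.1) + (-7)²(0.3) + (-3)²(0.3) + (2)²(0.2) + (5)²(0.1) = 27.1
Var(Z) = E[Z²] − (E[Z])² = 27.1 − (-2.9)² = 18.69

18.6900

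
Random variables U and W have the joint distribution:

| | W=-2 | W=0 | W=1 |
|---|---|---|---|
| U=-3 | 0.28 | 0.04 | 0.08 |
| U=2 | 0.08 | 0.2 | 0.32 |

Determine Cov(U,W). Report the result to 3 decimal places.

E[U] = 0,  E[W] = -0.32
E[UW] = 1.76
Cov(U,W) = E[UW] − E[U]E[W] = 1.76 − (0)(-0.32) = 1.76

1.760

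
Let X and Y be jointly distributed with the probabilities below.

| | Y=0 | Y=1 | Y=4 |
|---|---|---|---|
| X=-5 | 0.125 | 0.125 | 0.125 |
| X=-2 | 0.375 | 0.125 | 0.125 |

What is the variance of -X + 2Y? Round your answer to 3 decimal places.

E[X] = -3.125,  E[Y] = 1.25,  E[XY] = -4.375
V(X) = 11.875 − (-3.125)² = 2.109375;  V(Y) = 4.25 − (1.25)² = 2.6875
Cov(X,Y) = -4.375 − (-3.125)(1.25) = -0.46875
V(-X + 2Y) = (-1)²·2.109375 + (2)²·2.6875 + 2·(-1)·(2)·-0.46875 = 14.734375

14.734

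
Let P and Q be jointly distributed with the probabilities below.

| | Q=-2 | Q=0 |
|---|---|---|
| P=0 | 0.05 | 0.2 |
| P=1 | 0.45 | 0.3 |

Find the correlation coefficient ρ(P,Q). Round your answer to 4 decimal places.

-0.3464

E[P] = 0.75,  E[Q] = -1
E[PQ] = -0.9
cov(P,Q) = E[PQ] − E[P]E[Q] = -0.9 − (0.75)(-1) = -0.15
var(P) = 0.1875,  var(Q) = 1
ρ = -0.15 / √(0.1875·1) ≈ -0.3464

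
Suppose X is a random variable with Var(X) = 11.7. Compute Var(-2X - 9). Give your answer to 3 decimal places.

46.800

Var(-2X - 9) = (-2)²·Var(X) = 4·11.7 = 46.8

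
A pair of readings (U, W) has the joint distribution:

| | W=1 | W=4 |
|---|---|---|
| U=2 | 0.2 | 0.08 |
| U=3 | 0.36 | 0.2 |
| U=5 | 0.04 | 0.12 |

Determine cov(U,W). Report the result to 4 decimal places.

E[U] = 3.04,  E[W] = 2.2
E[UW] = 7.12
cov(U,W) = E[UW] − E[U]E[W] = 7.12 − (3.04)(2.2) = 0.432

0.4320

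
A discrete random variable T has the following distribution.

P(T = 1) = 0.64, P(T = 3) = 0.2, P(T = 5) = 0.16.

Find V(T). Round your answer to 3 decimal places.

2.278

E[T] = (1)(0.64) + (3)(0.2) + (5)(0.16) = 2.04
E[T²] = (1)²(0.64) + (3)²(0.2) + (5)²(0.16) = 6.44
V(T) = E[T²] − (E[T])² = 6.44 − (2.04)² = 2.2784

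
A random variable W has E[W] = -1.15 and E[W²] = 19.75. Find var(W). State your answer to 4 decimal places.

18.4275

var(W) = 19.75 − (-1.15)² = 18.4275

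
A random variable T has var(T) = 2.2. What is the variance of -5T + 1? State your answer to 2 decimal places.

55.00

var(-5T + 1) = (-5)²·var(T) = 25·2.2 = 55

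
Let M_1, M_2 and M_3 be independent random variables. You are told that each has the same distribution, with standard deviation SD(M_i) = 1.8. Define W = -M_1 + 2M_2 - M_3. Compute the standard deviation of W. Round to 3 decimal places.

4.409

Var(M_i) = (1.8)² = 3.24
By independence, Var(W) = (-1)²Var(M_1) + (2)²Var(M_2) + (-1)²Var(M_3)
= (-1)²·3.24 + (2)²·3.24 + (-1)²·3.24 = 19.44
SD(W) = √19.44 ≈ 4.409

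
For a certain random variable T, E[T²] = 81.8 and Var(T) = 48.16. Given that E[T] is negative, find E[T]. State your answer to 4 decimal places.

(E[T])² = E[T²] − Var(T) = 81.8 − 48.16 = 33.64
E[T] = −√33.64 = -5.8

-5.8000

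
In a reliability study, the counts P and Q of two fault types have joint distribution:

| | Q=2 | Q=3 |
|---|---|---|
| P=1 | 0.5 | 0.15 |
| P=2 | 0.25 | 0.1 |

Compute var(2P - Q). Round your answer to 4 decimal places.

E[P] = 1.35,  E[Q] = 2.25,  E[PQ] = 3.05
var(P) = 2.05 − (1.35)² = 0.2275;  var(Q) = 5.25 − (2.25)² = 0.1875
Cov(P,Q) = 3.05 − (1.35)(2.25) = 0.0125
var(2P - Q) = (2)²·0.2275 + (-1)²·0.1875 + 2·(2)·(-1)·0.0125 = 1.0475

1.0475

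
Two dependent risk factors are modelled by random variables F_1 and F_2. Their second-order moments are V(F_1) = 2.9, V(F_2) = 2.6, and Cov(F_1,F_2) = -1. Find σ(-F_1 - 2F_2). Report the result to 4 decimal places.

3.0496

V(-F_1 - 2F_2) = (-1)²·V(F_1) + (-2)²·V(F_2) + 2·(-1)·(-2)·Cov(F_1,F_2)
= 1·2.9 + 4·2.6 + 4·-1 = 9.3
σ(-F_1 - 2F_2) = √9.3 ≈ 3.0496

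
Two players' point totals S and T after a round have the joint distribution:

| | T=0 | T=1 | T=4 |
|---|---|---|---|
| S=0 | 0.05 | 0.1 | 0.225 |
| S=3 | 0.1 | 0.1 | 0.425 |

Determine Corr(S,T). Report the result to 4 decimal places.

E[S] = 1.875,  E[T] = 2.8
E[ST] = 5.4
Cov(S,T) = E[ST] − E[S]E[T] = 5.4 − (1.875)(2.8) = 0.15
var(S) = 2.109375,  var(T) = 2.76
ρ = 0.15 / √(2.109375·2.76) ≈ 0.0622

0.0622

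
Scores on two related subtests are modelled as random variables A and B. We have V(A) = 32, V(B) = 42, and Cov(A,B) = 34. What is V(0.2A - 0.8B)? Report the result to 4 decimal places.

V(0.2A - 0.8B) = (0.2)²·V(A) + (-0.8)²·V(B) + 2·(0.2)·(-0.8)·Cov(A,B)
= 0.04·32 + 0.64·42 + -0.32·34 = 17.28

17.2800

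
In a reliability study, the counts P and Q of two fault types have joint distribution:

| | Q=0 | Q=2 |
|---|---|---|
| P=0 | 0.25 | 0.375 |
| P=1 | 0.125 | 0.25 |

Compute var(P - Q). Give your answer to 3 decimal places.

E[P] = 0.375,  E[Q] = 1.25,  E[PQ] = 0.5
var(P) = 0.375 − (0.375)² = 0.234375;  var(Q) = 2.5 − (1.25)² = 0.9375
Cov(P,Q) = 0.5 − (0.375)(1.25) = 0.03125
var(P - Q) = (1)²·0.234375 + (-1)²·0.9375 + 2·(1)·(-1)·0.03125 = 1.109375

1.109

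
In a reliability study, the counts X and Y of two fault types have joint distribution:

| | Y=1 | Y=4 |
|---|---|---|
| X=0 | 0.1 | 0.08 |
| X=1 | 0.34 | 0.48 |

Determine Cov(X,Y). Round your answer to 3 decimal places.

0.062

E[X] = 0.82,  E[Y] = 2.68
E[XY] = 2.26
Cov(X,Y) = E[XY] − E[X]E[Y] = 2.26 − (0.82)(2.68) = 0.0624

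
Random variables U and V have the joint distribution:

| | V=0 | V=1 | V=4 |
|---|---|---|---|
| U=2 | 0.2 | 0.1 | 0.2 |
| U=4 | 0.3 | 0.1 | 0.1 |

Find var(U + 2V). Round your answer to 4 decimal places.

11.5600

E[U] = 3,  E[V] = 1.4,  E[UV] = 3.8
var(U) = 10 − (3)² = 1;  var(V) = 5 − (1.4)² = 3.04
cov(U,V) = 3.8 − (3)(1.4) = -0.4
var(U + 2V) = (1)²·1 + (2)²·3.04 + 2·(1)·(2)·-0.4 = 11.56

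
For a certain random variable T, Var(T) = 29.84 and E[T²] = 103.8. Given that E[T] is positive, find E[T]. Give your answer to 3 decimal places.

(E[T])² = E[T²] − Var(T) = 103.8 − 29.84 = 73.96
E[T] = √73.96 = 8.6

8.600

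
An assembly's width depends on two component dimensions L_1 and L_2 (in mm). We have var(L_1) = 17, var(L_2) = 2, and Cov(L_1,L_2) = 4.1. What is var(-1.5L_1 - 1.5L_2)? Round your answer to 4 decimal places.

var(-1.5L_1 - 1.5L_2) = (-1.5)²·var(L_1) + (-1.5)²·var(L_2) + 2·(-1.5)·(-1.5)·Cov(L_1,L_2)
= 2.25·17 + 2.25·2 + 4.5·4.1 = 61.2

61.2000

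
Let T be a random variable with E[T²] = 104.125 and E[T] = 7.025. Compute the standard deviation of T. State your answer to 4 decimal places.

Var(T) = 104.125 − (7.025)² = 54.774375
SD(T) = √54.774375 ≈ 7.4010

7.4010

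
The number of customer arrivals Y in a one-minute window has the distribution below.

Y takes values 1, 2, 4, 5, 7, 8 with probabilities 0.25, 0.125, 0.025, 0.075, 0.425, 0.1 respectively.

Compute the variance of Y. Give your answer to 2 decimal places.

7.69

E[Y] = (1)(0.25) + (2)(0.125) + (4)(0.025) + (5)(0.075) + (7)(0.425) + (8)(0.1) = 4.75
E[Y²] = (1)²(0.25) + (2)²(0.125) + (4)²(0.025) + (5)²(0.075) + (7)²(0.425) + (8)²(0.1) = 30.25
Var(Y) = E[Y²] − (E[Y])² = 30.25 − (4.75)² = 7.6875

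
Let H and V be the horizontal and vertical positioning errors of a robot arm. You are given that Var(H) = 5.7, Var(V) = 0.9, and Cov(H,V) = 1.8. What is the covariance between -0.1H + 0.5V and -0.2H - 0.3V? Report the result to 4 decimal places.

-0.1470

Cov(-0.1H + 0.5V, -0.2H - 0.3V) = (-0.1)(-0.2)Var(H) + (0.5)(-0.3)Var(V) + [(-0.1)(-0.3) + (0.5)(-0.2)]Cov(H,V)
= 0.02·5.7 + -0.15·0.9 + -0.07·1.8 = -0.147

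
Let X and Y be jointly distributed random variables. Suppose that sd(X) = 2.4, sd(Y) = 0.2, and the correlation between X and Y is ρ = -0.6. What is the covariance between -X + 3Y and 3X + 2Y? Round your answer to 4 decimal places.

V(X) = (2.4)² = 5.76;  V(Y) = (0.2)² = 0.04
Cov(X,Y) = ρ·sd(X)·sd(Y) = -0.6·2.4·0.2 = -0.288
Cov(-X + 3Y, 3X + 2Y) = (-1)(3)V(X) + (3)(2)V(Y) + [(-1)(2) + (3)(3)]Cov(X,Y)
= -3·5.76 + 6·0.04 + 7·-0.288 = -19.056

-19.0560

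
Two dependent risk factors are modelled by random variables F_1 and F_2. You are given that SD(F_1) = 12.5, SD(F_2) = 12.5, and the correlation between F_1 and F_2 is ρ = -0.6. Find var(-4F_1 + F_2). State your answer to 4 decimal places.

var(F_1) = (12.5)² = 156.25;  var(F_2) = (12.5)² = 156.25
Cov(F_1,F_2) = ρ·SD(F_1)·SD(F_2) = -0.6·12.5·12.5 = -93.75
var(-4F_1 + F_2) = (-4)²·var(F_1) + (1)²·var(F_2) + 2·(-4)·(1)·Cov(F_1,F_2)
= 16·156.25 + 1·156.25 + -8·-93.75 = 3406.25

3406.2500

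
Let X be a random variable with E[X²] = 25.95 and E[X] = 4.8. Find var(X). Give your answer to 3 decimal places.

2.910

var(X) = 25.95 − (4.8)² = 2.91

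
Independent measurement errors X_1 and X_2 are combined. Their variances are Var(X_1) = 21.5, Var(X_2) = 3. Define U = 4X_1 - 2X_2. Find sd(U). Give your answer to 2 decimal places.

By independence, Var(U) = (4)²Var(X_1) + (-2)²Var(X_2)
= (4)²·21.5 + (-2)²·3 = 356
sd(U) = √356 ≈ 18.87

18.87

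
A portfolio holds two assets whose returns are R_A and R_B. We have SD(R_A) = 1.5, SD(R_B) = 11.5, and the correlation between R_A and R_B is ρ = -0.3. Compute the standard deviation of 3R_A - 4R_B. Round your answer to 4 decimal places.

47.5442

Var(R_A) = (1.5)² = 2.25;  Var(R_B) = (11.5)² = 132.25
Cov(R_A,R_B) = ρ·SD(R_A)·SD(R_B) = -0.3·1.5·11.5 = -5.175
Var(3R_A - 4R_B) = (3)²·Var(R_A) + (-4)²·Var(R_B) + 2·(3)·(-4)·Cov(R_A,R_B)
= 9·2.25 + 16·132.25 + -24·-5.175 = 2260.45
SD(3R_A - 4R_B) = √2260.45 ≈ 47.5442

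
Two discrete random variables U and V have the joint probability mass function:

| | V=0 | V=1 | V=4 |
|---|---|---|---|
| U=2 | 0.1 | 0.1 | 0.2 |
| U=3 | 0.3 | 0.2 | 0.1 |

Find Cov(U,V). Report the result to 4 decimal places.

-0.3000

E[U] = 2.6,  E[V] = 1.5
E[UV] = 3.6
Cov(U,V) = E[UV] − E[U]E[V] = 3.6 − (2.6)(1.5) = -0.3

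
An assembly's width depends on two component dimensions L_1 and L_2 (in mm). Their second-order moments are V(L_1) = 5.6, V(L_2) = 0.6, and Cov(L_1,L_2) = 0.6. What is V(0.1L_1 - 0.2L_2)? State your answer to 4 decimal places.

V(0.1L_1 - 0.2L_2) = (0.1)²·V(L_1) + (-0.2)²·V(L_2) + 2·(0.1)·(-0.2)·Cov(L_1,L_2)
= 0.01·5.6 + 0.04·0.6 + -0.04·0.6 = 0.056

0.0560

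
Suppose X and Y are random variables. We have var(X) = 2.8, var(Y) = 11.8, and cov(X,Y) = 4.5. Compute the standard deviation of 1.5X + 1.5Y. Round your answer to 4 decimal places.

7.2870

var(1.5X + 1.5Y) = (1.5)²·var(X) + (1.5)²·var(Y) + 2·(1.5)·(1.5)·cov(X,Y)
= 2.25·2.8 + 2.25·11.8 + 4.5·4.5 = 53.1
SD(1.5X + 1.5Y) = √53.1 ≈ 7.2870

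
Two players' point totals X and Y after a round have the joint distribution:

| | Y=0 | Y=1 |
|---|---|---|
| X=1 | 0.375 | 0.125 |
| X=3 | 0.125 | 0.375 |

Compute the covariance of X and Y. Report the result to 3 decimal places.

0.250

E[X] = 2,  E[Y] = 0.5
E[XY] = 1.25
cov(X,Y) = E[XY] − E[X]E[Y] = 1.25 − (2)(0.5) = 0.25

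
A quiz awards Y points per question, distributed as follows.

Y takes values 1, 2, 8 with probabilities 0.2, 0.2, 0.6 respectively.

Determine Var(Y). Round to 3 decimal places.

10.240

E[Y] = (1)(0.2) + (2)(0.2) + (8)(0.6) = 5.4
E[Y²] = (1)²(0.2) + (2)²(0.2) + (8)²(0.6) = 39.4
Var(Y) = E[Y²] − (E[Y])² = 39.4 − (5.4)² = 10.24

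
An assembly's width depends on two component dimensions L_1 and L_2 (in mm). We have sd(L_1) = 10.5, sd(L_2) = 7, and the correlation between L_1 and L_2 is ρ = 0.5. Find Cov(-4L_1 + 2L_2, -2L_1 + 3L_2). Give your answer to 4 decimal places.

Var(L_1) = (10.5)² = 110.25;  Var(L_2) = (7)² = 49
Cov(L_1,L_2) = ρ·sd(L_1)·sd(L_2) = 0.5·10.5·7 = 36.75
Cov(-4L_1 + 2L_2, -2L_1 + 3L_2) = (-4)(-2)Var(L_1) + (2)(3)Var(L_2) + [(-4)(3) + (2)(-2)]Cov(L_1,L_2)
= 8·110.25 + 6·49 + -16·36.75 = 588

588.0000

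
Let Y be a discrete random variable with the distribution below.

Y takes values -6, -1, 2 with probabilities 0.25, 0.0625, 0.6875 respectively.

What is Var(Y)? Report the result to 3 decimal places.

E[Y] = (-6)(0.25) + (-1)(0.0625) + (2)(0.6875) = -0.1875
E[Y²] = (-6)²(0.25) + (-1)²(0.0625) + (2)²(0.6875) = 11.8125
Var(Y) = E[Y²] − (E[Y])² = 11.8125 − (-0.1875)² = 11.77734375

11.777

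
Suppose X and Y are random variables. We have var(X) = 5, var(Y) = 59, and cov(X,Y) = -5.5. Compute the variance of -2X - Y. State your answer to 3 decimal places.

57.000

var(-2X - Y) = (-2)²·var(X) + (-1)²·var(Y) + 2·(-2)·(-1)·cov(X,Y)
= 4·5 + 1·59 + 4·-5.5 = 57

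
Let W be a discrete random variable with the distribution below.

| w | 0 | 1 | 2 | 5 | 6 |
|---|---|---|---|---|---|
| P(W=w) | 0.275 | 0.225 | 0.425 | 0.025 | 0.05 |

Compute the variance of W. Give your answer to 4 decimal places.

E[W] = (0)(0.275) + (1)(0.225) + (2)(0.425) + (5)(0.025) + (6)(0.05) = 1.5
E[W²] = (0)²(0.275) + (1)²(0.225) + (2)²(0.425) + (5)²(0.025) + (6)²(0.05) = 4.35
V(W) = E[W²] − (E[W])² = 4.35 − (1.5)² = 2.1

2.1000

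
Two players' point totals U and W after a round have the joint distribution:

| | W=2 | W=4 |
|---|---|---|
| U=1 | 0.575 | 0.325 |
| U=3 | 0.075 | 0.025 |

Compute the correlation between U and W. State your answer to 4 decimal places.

E[U] = 1.2,  E[W] = 2.7
E[UW] = 3.2
cov(U,W) = E[UW] − E[U]E[W] = 3.2 − (1.2)(2.7) = -0.04
var(U) = 0.36,  var(W) = 0.91
ρ = -0.04 / √(0.36·0.91) ≈ -0.0699

-0.0699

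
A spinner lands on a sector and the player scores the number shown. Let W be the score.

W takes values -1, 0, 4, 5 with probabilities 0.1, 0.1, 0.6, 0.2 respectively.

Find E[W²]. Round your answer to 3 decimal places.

E[W²] = (-1)²(0.1) + (0)²(0.1) + (4)²(0.6) + (5)²(0.2) = 14.7

14.700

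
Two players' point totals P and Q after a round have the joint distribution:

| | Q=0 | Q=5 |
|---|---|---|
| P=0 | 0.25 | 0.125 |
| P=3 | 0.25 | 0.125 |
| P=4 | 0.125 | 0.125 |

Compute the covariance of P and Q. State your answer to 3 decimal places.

0.391

E[P] = 2.125,  E[Q] = 1.875
E[PQ] = 4.375
Cov(P,Q) = E[PQ] − E[P]E[Q] = 4.375 − (2.125)(1.875) = 0.390625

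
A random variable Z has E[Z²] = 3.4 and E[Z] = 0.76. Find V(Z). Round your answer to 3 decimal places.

V(Z) = 3.4 − (0.76)² = 2.8224

2.822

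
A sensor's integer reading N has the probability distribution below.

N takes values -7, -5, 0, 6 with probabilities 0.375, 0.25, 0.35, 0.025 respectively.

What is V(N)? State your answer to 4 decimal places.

11.6494

E[N] = (-7)(0.375) + (-5)(0.25) + (0)(0.35) + (6)(0.025) = -3.725
E[N²] = (-7)²(0.375) + (-5)²(0.25) + (0)²(0.35) + (6)²(0.025) = 25.525
V(N) = E[N²] − (E[N])² = 25.525 − (-3.725)² = 11.649375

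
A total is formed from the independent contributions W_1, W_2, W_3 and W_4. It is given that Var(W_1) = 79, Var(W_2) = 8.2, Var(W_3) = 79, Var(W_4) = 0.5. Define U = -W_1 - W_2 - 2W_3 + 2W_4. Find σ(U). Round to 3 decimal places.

By independence, Var(U) = (-1)²Var(W_1) + (-1)²Var(W_2) + (-2)²Var(W_3) + (2)²Var(W_4)
= (-1)²·79 + (-1)²·8.2 + (-2)²·79 + (2)²·0.5 = 405.2
σ(U) = √405.2 ≈ 20.130

20.130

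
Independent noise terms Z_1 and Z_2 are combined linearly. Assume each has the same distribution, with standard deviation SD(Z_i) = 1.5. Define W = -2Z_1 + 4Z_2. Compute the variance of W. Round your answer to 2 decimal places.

V(Z_i) = (1.5)² = 2.25
By independence, V(W) = (-2)²V(Z_1) + (4)²V(Z_2)
= (-2)²·2.25 + (4)²·2.25 = 45

45.00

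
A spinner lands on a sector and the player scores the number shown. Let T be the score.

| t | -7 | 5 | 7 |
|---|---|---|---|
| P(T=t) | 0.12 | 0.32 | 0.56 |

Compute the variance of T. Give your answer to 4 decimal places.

E[T] = (-7)(0.12) + (5)(0.32) + (7)(0.56) = 4.68
E[T²] = (-7)²(0.12) + (5)²(0.32) + (7)²(0.56) = 41.32
Var(T) = E[T²] − (E[T])² = 41.32 − (4.68)² = 19.4176

19.4176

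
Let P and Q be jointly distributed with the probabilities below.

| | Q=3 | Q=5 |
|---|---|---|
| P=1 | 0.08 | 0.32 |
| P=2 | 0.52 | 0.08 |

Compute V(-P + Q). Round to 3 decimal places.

E[P] = 1.6,  E[Q] = 3.8,  E[PQ] = 5.76
V(P) = 2.8 − (1.6)² = 0.24;  V(Q) = 15.4 − (3.8)² = 0.96
Cov(P,Q) = 5.76 − (1.6)(3.8) = -0.32
V(-P + Q) = (-1)²·0.24 + (1)²·0.96 + 2·(-1)·(1)·-0.32 = 1.84

1.840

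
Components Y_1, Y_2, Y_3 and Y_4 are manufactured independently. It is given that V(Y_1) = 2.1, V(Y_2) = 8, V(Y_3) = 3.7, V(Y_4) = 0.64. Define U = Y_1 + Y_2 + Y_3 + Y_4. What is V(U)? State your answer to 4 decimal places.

By independence, V(U) = (1)²V(Y_1) + (1)²V(Y_2) + (1)²V(Y_3) + (1)²V(Y_4)
= (1)²·2.1 + (1)²·8 + (1)²·3.7 + (1)²·0.64 = 14.44

14.4400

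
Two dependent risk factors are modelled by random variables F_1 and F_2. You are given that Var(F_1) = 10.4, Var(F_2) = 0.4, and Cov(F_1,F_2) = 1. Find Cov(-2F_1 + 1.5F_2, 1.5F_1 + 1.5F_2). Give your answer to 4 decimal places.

-31.0500

Cov(-2F_1 + 1.5F_2, 1.5F_1 + 1.5F_2) = (-2)(1.5)Var(F_1) + (1.5)(1.5)Var(F_2) + [(-2)(1.5) + (1.5)(1.5)]Cov(F_1,F_2)
= -3·10.4 + 2.25·0.4 + -0.75·1 = -31.05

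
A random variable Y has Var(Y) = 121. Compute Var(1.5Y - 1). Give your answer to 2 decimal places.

272.25

Var(1.5Y - 1) = (1.5)²·Var(Y) = 2.25·121 = 272.25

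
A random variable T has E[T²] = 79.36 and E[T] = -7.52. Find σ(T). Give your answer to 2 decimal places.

Var(T) = 79.36 − (-7.52)² = 22.8096
σ(T) = √22.8096 ≈ 4.78

4.78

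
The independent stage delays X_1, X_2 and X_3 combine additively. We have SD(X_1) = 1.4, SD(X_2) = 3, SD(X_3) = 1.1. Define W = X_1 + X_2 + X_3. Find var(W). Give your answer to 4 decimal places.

var(X_1) = 1.96, var(X_2) = 9, var(X_3) = 1.21
By independence, var(W) = (1)²var(X_1) + (1)²var(X_2) + (1)²var(X_3)
= (1)²·1.96 + (1)²·9 + (1)²·1.21 = 12.17

12.1700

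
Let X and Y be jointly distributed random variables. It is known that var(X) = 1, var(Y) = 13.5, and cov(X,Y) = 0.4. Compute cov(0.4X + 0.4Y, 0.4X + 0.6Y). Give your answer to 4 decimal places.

cov(0.4X + 0.4Y, 0.4X + 0.6Y) = (0.4)(0.4)var(X) + (0.4)(0.6)var(Y) + [(0.4)(0.6) + (0.4)(0.4)]cov(X,Y)
= 0.16·1 + 0.24·13.5 + 0.4·0.4 = 3.56

3.5600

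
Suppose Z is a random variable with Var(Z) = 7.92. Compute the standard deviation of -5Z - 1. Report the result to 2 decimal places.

14.07

Var(-5Z - 1) = (-5)²·7.92 = 198
SD(-5Z - 1) = √198 ≈ 14.07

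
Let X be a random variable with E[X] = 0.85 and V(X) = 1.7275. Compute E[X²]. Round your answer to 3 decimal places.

2.450

E[X²] = V(X) + (E[X])² = 1.7275 + (0.85)² = 2.45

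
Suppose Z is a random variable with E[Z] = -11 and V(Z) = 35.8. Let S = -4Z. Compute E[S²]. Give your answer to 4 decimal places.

2508.8000

E[-4Z] = -4·-11 = 44
V(-4Z) = (-4)²·35.8 = 572.8
E[S²] = V(S) + (E[S])² = 572.8 + (44)² = 2508.8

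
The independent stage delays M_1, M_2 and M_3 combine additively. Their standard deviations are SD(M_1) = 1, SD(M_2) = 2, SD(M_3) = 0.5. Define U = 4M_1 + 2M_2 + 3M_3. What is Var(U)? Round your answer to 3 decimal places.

34.250

Var(M_1) = 1, Var(M_2) = 4, Var(M_3) = 0.25
By independence, Var(U) = (4)²Var(M_1) + (2)²Var(M_2) + (3)²Var(M_3)
= (4)²·1 + (2)²·4 + (3)²·0.25 = 34.25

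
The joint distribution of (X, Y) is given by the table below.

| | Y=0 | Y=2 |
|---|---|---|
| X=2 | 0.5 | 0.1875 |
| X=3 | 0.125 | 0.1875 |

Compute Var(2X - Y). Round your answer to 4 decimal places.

E[X] = 2.3125,  E[Y] = 0.75,  E[XY] = 1.875
Var(X) = 5.5625 − (2.3125)² = 0.21484375;  Var(Y) = 1.5 − (0.75)² = 0.9375
cov(X,Y) = 1.875 − (2.3125)(0.75) = 0.140625
Var(2X - Y) = (2)²·0.21484375 + (-1)²·0.9375 + 2·(2)·(-1)·0.140625 = 1.234375

1.2344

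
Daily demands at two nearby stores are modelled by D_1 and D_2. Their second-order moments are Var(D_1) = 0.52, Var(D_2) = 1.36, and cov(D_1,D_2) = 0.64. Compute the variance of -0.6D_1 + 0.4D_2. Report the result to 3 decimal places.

Var(-0.6D_1 + 0.4D_2) = (-0.6)²·Var(D_1) + (0.4)²·Var(D_2) + 2·(-0.6)·(0.4)·cov(D_1,D_2)
= 0.36·0.52 + 0.16·1.36 + -0.48·0.64 = 0.0976

0.098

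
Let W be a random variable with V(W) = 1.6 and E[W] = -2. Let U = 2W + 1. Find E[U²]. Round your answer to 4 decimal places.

15.4000

E[2W + 1] = 2·-2 + 1 = -3
V(2W + 1) = (2)²·1.6 = 6.4
E[U²] = V(U) + (E[U])² = 6.4 + (-3)² = 15.4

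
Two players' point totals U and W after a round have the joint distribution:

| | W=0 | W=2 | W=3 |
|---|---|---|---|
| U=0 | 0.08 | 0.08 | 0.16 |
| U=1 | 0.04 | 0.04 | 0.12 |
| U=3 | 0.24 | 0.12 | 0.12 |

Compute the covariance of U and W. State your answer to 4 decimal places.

E[U] = 1.64,  E[W] = 1.68
E[UW] = 2.24
Cov(U,W) = E[UW] − E[U]E[W] = 2.24 − (1.64)(1.68) = -0.5152

-0.5152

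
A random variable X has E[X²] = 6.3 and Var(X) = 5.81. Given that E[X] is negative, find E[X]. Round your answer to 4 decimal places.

(E[X])² = E[X²] − Var(X) = 6.3 − 5.81 = 0.49
E[X] = −√0.49 = -0.7

-0.7000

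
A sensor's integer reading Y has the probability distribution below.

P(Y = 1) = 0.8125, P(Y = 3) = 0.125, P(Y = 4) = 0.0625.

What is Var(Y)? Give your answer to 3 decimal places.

E[Y] = (1)(0.8125) + (3)(0.125) + (4)(0.0625) = 1.4375
E[Y²] = (1)²(0.8125) + (3)²(0.125) + (4)²(0.0625) = 2.9375
Var(Y) = E[Y²] − (E[Y])² = 2.9375 − (1.4375)² = 0.87109375

0.871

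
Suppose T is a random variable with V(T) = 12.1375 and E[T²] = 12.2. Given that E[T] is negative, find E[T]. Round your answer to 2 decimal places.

-0.25

(E[T])² = E[T²] − V(T) = 12.2 − 12.1375 = 0.0625
E[T] = −√0.0625 = -0.25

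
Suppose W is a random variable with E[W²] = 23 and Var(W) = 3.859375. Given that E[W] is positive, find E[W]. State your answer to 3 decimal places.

4.375

(E[W])² = E[W²] − Var(W) = 23 − 3.859375 = 19.140625
E[W] = √19.140625 = 4.375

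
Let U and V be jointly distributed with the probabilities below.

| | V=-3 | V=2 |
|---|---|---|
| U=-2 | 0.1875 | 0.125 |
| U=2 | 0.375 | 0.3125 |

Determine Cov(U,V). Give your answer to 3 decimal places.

0.234

E[U] = 0.75,  E[V] = -0.8125
E[UV] = -0.375
Cov(U,V) = E[UV] − E[U]E[V] = -0.375 − (0.75)(-0.8125) = 0.234375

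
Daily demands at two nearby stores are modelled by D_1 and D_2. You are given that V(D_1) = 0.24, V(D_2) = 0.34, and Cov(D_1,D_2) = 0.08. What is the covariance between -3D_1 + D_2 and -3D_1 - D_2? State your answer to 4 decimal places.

1.8200

Cov(-3D_1 + D_2, -3D_1 - D_2) = (-3)(-3)V(D_1) + (1)(-1)V(D_2) + [(-3)(-1) + (1)(-3)]Cov(D_1,D_2)
= 9·0.24 + -1·0.34 + 0·0.08 = 1.82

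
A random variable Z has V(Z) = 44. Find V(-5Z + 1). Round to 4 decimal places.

1100.0000

V(-5Z + 1) = (-5)²·V(Z) = 25·44 = 1100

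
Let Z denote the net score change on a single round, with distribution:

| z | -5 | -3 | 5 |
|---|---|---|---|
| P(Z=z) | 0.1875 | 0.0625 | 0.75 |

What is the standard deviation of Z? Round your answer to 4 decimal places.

E[Z] = (-5)(0.1875) + (-3)(0.0625) + (5)(0.75) = 2.625
E[Z²] = (-5)²(0.1875) + (-3)²(0.0625) + (5)²(0.75) = 24
Var(Z) = E[Z²] − (E[Z])² = 24 − (2.625)² = 17.109375
σ(Z) = √17.109375 ≈ 4.1363

4.1363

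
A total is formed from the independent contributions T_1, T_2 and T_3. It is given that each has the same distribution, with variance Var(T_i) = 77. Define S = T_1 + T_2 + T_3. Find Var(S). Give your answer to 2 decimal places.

231.00

By independence, Var(S) = (1)²Var(T_1) + (1)²Var(T_2) + (1)²Var(T_3)
= (1)²·77 + (1)²·77 + (1)²·77 = 231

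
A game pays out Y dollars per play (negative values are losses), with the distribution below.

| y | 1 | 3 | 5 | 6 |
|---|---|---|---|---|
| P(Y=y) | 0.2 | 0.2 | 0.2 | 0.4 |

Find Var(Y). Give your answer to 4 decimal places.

3.7600

E[Y] = (1)(0.2) + (3)(0.2) + (5)(0.2) + (6)(0.4) = 4.2
E[Y²] = (1)²(0.2) + (3)²(0.2) + (5)²(0.2) + (6)²(0.4) = 21.4
Var(Y) = E[Y²] − (E[Y])² = 21.4 − (4.2)² = 3.76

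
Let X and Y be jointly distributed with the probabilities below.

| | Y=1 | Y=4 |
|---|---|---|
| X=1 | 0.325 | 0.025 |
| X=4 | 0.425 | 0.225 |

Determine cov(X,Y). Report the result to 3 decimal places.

0.563

E[X] = 2.95,  E[Y] = 1.75
E[XY] = 5.725
cov(X,Y) = E[XY] − E[X]E[Y] = 5.725 − (2.95)(1.75) = 0.5625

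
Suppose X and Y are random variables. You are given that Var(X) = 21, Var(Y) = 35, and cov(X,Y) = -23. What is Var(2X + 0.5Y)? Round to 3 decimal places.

Var(2X + 0.5Y) = (2)²·Var(X) + (0.5)²·Var(Y) + 2·(2)·(0.5)·cov(X,Y)
= 4·21 + 0.25·35 + 2·-23 = 46.75

46.750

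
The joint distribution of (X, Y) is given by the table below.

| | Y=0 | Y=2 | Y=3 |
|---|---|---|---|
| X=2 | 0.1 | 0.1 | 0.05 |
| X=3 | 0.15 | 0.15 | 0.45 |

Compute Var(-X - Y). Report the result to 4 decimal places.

1.9875

E[X] = 2.75,  E[Y] = 2,  E[XY] = 5.65
Var(X) = 7.75 − (2.75)² = 0.1875;  Var(Y) = 5.5 − (2)² = 1.5
cov(X,Y) = 5.65 − (2.75)(2) = 0.15
Var(-X - Y) = (-1)²·0.1875 + (-1)²·1.5 + 2·(-1)·(-1)·0.15 = 1.9875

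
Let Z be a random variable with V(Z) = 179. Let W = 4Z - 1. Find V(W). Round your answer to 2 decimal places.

2864.00

V(4Z - 1) = (4)²·V(Z) = 16·179 = 2864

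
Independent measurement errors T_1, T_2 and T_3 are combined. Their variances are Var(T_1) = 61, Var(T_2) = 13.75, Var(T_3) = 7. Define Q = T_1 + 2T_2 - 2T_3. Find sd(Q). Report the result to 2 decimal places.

By independence, Var(Q) = (1)²Var(T_1) + (2)²Var(T_2) + (-2)²Var(T_3)
= (1)²·61 + (2)²·13.75 + (-2)²·7 = 144
sd(Q) = √144 ≈ 12.00

12.00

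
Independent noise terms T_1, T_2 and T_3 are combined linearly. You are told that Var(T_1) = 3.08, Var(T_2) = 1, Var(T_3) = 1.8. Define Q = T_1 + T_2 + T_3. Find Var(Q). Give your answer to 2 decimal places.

By independence, Var(Q) = (1)²Var(T_1) + (1)²Var(T_2) + (1)²Var(T_3)
= (1)²·3.08 + (1)²·1 + (1)²·1.8 = 5.88

5.88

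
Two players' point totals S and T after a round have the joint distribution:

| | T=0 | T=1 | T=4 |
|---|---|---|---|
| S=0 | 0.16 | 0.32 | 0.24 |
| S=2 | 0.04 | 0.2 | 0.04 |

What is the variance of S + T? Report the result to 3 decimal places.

E[S] = 0.56,  E[T] = 1.64,  E[ST] = 0.72
Var(S) = 1.12 − (0.56)² = 0.8064;  Var(T) = 5 − (1.64)² = 2.3104
cov(S,T) = 0.72 − (0.56)(1.64) = -0.1984
Var(S + T) = (1)²·0.8064 + (1)²·2.3104 + 2·(1)·(1)·-0.1984 = 2.72

2.720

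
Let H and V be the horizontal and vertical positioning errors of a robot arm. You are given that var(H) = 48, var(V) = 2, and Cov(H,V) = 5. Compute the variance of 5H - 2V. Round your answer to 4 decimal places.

1108.0000

var(5H - 2V) = (5)²·var(H) + (-2)²·var(V) + 2·(5)·(-2)·Cov(H,V)
= 25·48 + 4·2 + -20·5 = 1108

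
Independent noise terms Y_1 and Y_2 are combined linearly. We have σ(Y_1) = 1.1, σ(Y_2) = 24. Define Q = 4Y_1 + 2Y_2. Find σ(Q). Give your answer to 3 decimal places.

48.201

Var(Y_1) = 1.21, Var(Y_2) = 576
By independence, Var(Q) = (4)²Var(Y_1) + (2)²Var(Y_2)
= (4)²·1.21 + (2)²·576 = 2323.36
σ(Q) = √2323.36 ≈ 48.201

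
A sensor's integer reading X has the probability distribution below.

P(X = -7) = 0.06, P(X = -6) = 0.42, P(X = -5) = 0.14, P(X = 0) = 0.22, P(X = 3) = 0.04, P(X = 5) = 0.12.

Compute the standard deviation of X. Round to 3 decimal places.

4.049

E[X] = (-7)(0.06) + (-6)(0.42) + (-5)(0.14) + (0)(0.22) + (3)(0.04) + (5)(0.12) = -2.92
E[X²] = (-7)²(0.06) + (-6)²(0.42) + (-5)²(0.14) + (0)²(0.22) + (3)²(0.04) + (5)²(0.12) = 24.92
var(X) = E[X²] − (E[X])² = 24.92 − (-2.92)² = 16.3936
SD(X) = √16.3936 ≈ 4.049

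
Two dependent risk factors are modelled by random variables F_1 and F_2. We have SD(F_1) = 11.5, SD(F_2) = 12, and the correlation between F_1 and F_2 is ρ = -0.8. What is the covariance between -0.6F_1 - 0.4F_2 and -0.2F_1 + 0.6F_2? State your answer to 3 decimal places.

Var(F_1) = (11.5)² = 132.25;  Var(F_2) = (12)² = 144
Cov(F_1,F_2) = ρ·SD(F_1)·SD(F_2) = -0.8·11.5·12 = -110.4
Cov(-0.6F_1 - 0.4F_2, -0.2F_1 + 0.6F_2) = (-0.6)(-0.2)Var(F_1) + (-0.4)(0.6)Var(F_2) + [(-0.6)(0.6) + (-0.4)(-0.2)]Cov(F_1,F_2)
= 0.12·132.25 + -0.24·144 + -0.28·-110.4 = 12.222

12.222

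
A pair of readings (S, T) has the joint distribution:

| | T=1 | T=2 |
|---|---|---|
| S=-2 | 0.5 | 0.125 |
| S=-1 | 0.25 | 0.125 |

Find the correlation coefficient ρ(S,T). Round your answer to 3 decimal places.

E[S] = -1.625,  E[T] = 1.25
E[ST] = -2
cov(S,T) = E[ST] − E[S]E[T] = -2 − (-1.625)(1.25) = 0.03125
V(S) = 0.234375,  V(T) = 0.1875
ρ = 0.03125 / √(0.234375·0.1875) ≈ 0.149

0.149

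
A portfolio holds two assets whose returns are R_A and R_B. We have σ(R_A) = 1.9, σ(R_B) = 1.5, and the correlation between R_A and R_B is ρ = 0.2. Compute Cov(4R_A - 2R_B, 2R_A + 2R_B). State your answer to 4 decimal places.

var(R_A) = (1.9)² = 3.61;  var(R_B) = (1.5)² = 2.25
Cov(R_A,R_B) = ρ·σ(R_A)·σ(R_B) = 0.2·1.9·1.5 = 0.57
Cov(4R_A - 2R_B, 2R_A + 2R_B) = (4)(2)var(R_A) + (-2)(2)var(R_B) + [(4)(2) + (-2)(2)]Cov(R_A,R_B)
= 8·3.61 + -4·2.25 + 4·0.57 = 22.16

22.1600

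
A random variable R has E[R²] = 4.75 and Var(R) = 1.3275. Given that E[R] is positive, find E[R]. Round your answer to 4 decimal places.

1.8500

(E[R])² = E[R²] − Var(R) = 4.75 − 1.3275 = 3.4225
E[R] = √3.4225 = 1.85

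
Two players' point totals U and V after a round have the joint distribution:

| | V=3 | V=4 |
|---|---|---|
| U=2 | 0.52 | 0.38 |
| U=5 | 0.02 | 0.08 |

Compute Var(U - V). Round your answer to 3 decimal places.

E[U] = 2.3,  E[V] = 3.46,  E[UV] = 8.06
Var(U) = 6.1 − (2.3)² = 0.81;  Var(V) = 12.22 − (3.46)² = 0.2484
Cov(U,V) = 8.06 − (2.3)(3.46) = 0.102
Var(U - V) = (1)²·0.81 + (-1)²·0.2484 + 2·(1)·(-1)·0.102 = 0.8544

0.854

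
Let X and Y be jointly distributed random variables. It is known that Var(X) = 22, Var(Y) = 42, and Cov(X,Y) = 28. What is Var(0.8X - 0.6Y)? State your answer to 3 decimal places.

2.320

Var(0.8X - 0.6Y) = (0.8)²·Var(X) + (-0.6)²·Var(Y) + 2·(0.8)·(-0.6)·Cov(X,Y)
= 0.64·22 + 0.36·42 + -0.96·28 = 2.32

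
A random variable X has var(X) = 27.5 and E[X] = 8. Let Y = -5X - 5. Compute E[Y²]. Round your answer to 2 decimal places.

E[-5X - 5] = -5·8 − 5 = -45
var(-5X - 5) = (-5)²·27.5 = 687.5
E[Y²] = var(Y) + (E[Y])² = 687.5 + (-45)² = 2712.5

2712.50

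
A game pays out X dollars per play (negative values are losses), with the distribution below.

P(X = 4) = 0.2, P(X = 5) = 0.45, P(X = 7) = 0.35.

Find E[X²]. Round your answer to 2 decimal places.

E[X²] = (4)²(0.2) + (5)²(0.45) + (7)²(0.35) = 31.6

31.60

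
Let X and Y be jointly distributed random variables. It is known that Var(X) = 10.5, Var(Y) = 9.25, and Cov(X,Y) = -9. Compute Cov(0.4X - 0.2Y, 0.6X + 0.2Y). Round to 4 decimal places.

Cov(0.4X - 0.2Y, 0.6X + 0.2Y) = (0.4)(0.6)Var(X) + (-0.2)(0.2)Var(Y) + [(0.4)(0.2) + (-0.2)(0.6)]Cov(X,Y)
= 0.24·10.5 + -0.04·9.25 + -0.04·-9 = 2.51

2.5100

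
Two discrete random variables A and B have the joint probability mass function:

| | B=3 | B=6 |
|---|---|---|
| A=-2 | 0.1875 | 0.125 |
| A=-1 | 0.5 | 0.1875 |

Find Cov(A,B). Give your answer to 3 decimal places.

E[A] = -1.3125,  E[B] = 3.9375
E[AB] = -5.25
Cov(A,B) = E[AB] − E[A]E[B] = -5.25 − (-1.3125)(3.9375) = -0.08203125

-0.082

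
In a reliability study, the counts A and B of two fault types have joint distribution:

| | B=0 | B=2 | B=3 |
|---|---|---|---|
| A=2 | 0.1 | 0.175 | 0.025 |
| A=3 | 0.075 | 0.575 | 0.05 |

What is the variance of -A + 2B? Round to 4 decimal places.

E[A] = 2.7,  E[B] = 1.725,  E[AB] = 4.75
Var(A) = 7.5 − (2.7)² = 0.21;  Var(B) = 3.675 − (1.725)² = 0.699375
Cov(A,B) = 4.75 − (2.7)(1.725) = 0.0925
Var(-A + 2B) = (-1)²·0.21 + (2)²·0.699375 + 2·(-1)·(2)·0.0925 = 2.6375

2.6375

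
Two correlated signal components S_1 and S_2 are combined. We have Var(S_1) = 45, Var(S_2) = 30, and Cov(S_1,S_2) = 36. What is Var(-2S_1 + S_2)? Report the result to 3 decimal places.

Var(-2S_1 + S_2) = (-2)²·Var(S_1) + (1)²·Var(S_2) + 2·(-2)·(1)·Cov(S_1,S_2)
= 4·45 + 1·30 + -4·36 = 66

66.000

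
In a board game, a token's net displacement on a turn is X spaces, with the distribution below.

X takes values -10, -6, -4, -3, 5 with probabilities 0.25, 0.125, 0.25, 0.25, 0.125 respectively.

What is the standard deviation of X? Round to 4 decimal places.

4.4423

E[X] = (-10)(0.25) + (-6)(0.125) + (-4)(0.25) + (-3)(0.25) + (5)(0.125) = -4.375
E[X²] = (-10)²(0.25) + (-6)²(0.125) + (-4)²(0.25) + (-3)²(0.25) + (5)²(0.125) = 38.875
var(X) = E[X²] − (E[X])² = 38.875 − (-4.375)² = 19.734375
SD(X) = √19.734375 ≈ 4.4423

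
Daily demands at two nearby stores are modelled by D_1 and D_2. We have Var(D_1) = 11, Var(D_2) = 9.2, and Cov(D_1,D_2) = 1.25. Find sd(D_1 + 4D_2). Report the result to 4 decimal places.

Var(D_1 + 4D_2) = (1)²·Var(D_1) + (4)²·Var(D_2) + 2·(1)·(4)·Cov(D_1,D_2)
= 1·11 + 16·9.2 + 8·1.25 = 168.2
sd(D_1 + 4D_2) = √168.2 ≈ 12.9692

12.9692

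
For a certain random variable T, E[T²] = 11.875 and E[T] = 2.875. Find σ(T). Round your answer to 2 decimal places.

var(T) = 11.875 − (2.875)² = 3.609375
σ(T) = √3.609375 ≈ 1.90

1.90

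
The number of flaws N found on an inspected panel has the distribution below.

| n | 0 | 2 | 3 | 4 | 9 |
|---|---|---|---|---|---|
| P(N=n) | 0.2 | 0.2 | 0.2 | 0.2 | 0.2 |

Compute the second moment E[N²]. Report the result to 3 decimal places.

E[N²] = (0)²(0.2) + (2)²(0.2) + (3)²(0.2) + (4)²(0.2) + (9)²(0.2) = 22

22.000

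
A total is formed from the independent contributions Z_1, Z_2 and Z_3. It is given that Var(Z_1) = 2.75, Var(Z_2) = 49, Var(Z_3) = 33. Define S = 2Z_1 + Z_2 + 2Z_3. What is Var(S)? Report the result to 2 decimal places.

192.00

By independence, Var(S) = (2)²Var(Z_1) + (1)²Var(Z_2) + (2)²Var(Z_3)
= (2)²·2.75 + (1)²·49 + (2)²·33 = 192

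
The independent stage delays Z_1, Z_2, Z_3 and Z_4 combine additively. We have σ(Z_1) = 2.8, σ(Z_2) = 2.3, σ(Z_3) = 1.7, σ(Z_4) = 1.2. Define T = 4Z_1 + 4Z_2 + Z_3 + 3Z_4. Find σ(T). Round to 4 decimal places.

var(Z_1) = 7.84, var(Z_2) = 5.29, var(Z_3) = 2.89, var(Z_4) = 1.44
By independence, var(T) = (4)²var(Z_1) + (4)²var(Z_2) + (1)²var(Z_3) + (3)²var(Z_4)
= (4)²·7.84 + (4)²·5.29 + (1)²·2.89 + (3)²·1.44 = 225.93
σ(T) = √225.93 ≈ 15.0310

15.0310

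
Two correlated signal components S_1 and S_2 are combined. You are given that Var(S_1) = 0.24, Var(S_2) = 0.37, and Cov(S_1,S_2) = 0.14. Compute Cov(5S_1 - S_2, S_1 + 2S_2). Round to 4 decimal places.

Cov(5S_1 - S_2, S_1 + 2S_2) = (5)(1)Var(S_1) + (-1)(2)Var(S_2) + [(5)(2) + (-1)(1)]Cov(S_1,S_2)
= 5·0.24 + -2·0.37 + 9·0.14 = 1.72

1.7200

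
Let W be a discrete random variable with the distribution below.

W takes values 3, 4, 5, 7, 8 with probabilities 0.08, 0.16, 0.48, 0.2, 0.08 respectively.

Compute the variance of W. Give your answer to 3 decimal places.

E[W] = (3)(0.08) + (4)(0.16) + (5)(0.48) + (7)(0.2) + (8)(0.08) = 5.32
E[W²] = (3)²(0.08) + (4)²(0.16) + (5)²(0.48) + (7)²(0.2) + (8)²(0.08) = 30.2
var(W) = E[W²] − (E[W])² = 30.2 − (5.32)² = 1.8976

1.898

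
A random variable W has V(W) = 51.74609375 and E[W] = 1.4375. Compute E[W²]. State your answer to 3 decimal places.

53.813

E[W²] = V(W) + (E[W])² = 51.74609375 + (1.4375)² = 53.8125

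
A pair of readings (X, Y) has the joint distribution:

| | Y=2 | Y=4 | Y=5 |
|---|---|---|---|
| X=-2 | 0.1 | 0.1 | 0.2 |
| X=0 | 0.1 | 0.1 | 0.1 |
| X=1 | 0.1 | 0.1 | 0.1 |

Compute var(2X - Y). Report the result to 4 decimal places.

8.9600

E[X] = -0.5,  E[Y] = 3.8,  E[XY] = -2.1
var(X) = 1.9 − (-0.5)² = 1.65;  var(Y) = 16 − (3.8)² = 1.56
Cov(X,Y) = -2.1 − (-0.5)(3.8) = -0.2
var(2X - Y) = (2)²·1.65 + (-1)²·1.56 + 2·(2)·(-1)·-0.2 = 8.96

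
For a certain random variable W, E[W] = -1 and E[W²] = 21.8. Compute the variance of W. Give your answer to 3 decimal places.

Var(W) = 21.8 − (-1)² = 20.8

20.800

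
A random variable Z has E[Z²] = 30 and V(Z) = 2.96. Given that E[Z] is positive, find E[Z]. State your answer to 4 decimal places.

5.2000

(E[Z])² = E[Z²] − V(Z) = 30 − 2.96 = 27.04
E[Z] = √27.04 = 5.2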